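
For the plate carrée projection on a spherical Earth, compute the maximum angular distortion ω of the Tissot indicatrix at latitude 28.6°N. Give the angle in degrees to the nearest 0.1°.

For the equirectangular projection with φ₀ = 0 (plate carrée), h = 1 along meridians and k = sec φ along parallels.
At 28.6°: h = 1.000, k = 1.139; principal scales a = 1.139, b = 1.000.
sin(ω/2) = (a − b)/(a + b) = 0.1390/2.139 = 0.06497, so ω = 2 arcsin(0.06497) ≈ 7.5°.

7.5°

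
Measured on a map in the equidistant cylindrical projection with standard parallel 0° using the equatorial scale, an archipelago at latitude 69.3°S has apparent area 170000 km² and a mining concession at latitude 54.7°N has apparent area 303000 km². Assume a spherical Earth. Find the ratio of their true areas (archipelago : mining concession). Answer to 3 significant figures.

Plate carrée has h = 1 and k = sec φ, giving areal scale sec φ; true area = (apparent area) · cos φ.
True area of archipelago: 170000 × cos(69.3°) = 170000 × 0.3535 = 60090 km².
True area of mining concession: 303000 × cos(54.7°) = 303000 × 0.5779 = 175100 km².
Ratio = 60090 / 175100 ≈ 0.343.

0.343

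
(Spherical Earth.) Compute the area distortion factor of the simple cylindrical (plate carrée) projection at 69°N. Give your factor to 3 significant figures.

2.79

For the equirectangular projection with φ₀ = 0 (plate carrée), h = 1 along meridians and k = sec φ along parallels.
Areal scale = h·k = 1 × sec φ; at 69°, h = 1.000, k = 2.790, so h·k = 2.790.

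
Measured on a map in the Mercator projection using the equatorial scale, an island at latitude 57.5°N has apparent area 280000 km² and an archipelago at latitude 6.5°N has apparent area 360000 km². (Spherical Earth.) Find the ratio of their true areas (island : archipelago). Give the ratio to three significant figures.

0.227

Mercator's areal exaggeration is sec²φ; hence true area = (apparent area) · cos²φ.
True area of island: 280000 × cos²(57.5°) = 280000 × 0.2887 = 80830 km².
True area of archipelago: 360000 × cos²(6.5°) = 360000 × 0.9872 = 355400 km².
Ratio = 80830 / 355400 ≈ 0.227.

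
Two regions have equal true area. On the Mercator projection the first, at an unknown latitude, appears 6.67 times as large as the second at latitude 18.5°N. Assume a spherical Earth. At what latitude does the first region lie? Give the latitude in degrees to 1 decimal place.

68.5°

On Mercator, (apparent₁)/(apparent₂) = sec²φ₁ / sec²φ₂ when true areas are equal.
cos²φ₂ / cos²φ₁ = 6.67  ⇒  cos φ₁ = cos 18.5° / √6.67 = 0.9483/2.583 = 0.3672.
φ₁ = arccos(0.3672) ≈ 68.5°.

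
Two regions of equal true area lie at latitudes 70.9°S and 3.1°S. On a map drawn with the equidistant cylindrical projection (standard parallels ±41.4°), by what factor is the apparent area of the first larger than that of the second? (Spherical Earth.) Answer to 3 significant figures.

3.05

The equidistant cylindrical projection with φ₀ = 41.4° has h = 1 (meridians true) and k = cos φ₀ / cos φ along parallels.
Areal scale at 70.9°: h·k = 1.000 × 2.292 = 2.292.
Areal scale at 3.1°: h·k = 1.000 × 0.7512 = 0.7512.
Ratio = 2.292/0.7512 ≈ 3.05.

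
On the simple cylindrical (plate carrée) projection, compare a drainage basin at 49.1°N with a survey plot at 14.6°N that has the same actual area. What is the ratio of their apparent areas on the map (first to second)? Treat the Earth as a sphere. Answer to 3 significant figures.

In the plate carrée (x = Rλ, y = Rφ), meridians are true-scale (h = 1) and parallels are stretched by k = sec φ.
Areal scale at 49.1°: h·k = 1.000 × 1.527 = 1.527.
Areal scale at 14.6°: h·k = 1.000 × 1.033 = 1.033.
Ratio = 1.527/1.033 ≈ 1.48.

1.48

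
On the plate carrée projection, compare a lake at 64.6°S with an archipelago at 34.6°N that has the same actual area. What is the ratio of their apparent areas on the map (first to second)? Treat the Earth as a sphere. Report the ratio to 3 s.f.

In the plate carrée (x = Rλ, y = Rφ), meridians are true-scale (h = 1) and parallels are stretched by k = sec φ.
Areal scale at 64.6°: h·k = 1.000 × 2.331 = 2.331.
Areal scale at 34.6°: h·k = 1.000 × 1.215 = 1.215.
Ratio = 2.331/1.215 ≈ 1.92.

1.92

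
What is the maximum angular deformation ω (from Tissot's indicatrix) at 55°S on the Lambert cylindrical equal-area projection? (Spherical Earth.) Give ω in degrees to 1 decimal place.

The Lambert cylindrical equal-area projection is the cylindrical equal-area projection with its standard parallel at the equator (φ₀ = 0). Cylindrical equal-area (φ₀ = 0°): h = cos φ / cos 0° along meridians, k = cos 0° / cos φ along parallels; h·k = 1.
At 55°: h = 0.5736, k = 1.743; principal scales a = 1.743, b = 0.5736.
sin(ω/2) = (a − b)/(a + b) = 1.170/2.317 = 0.5049, so ω = 2 arcsin(0.5049) ≈ 60.6°.

60.6°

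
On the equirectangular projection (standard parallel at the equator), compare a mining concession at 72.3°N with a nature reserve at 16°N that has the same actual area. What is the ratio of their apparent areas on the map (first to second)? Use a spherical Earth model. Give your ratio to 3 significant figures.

3.16

Plate carrée maps x = Rλ, y = Rφ. The meridian scale is h = 1 and the parallel scale is k = 1/cos φ = sec φ.
Areal scale at 72.3°: h·k = 1.000 × 3.289 = 3.289.
Areal scale at 16°: h·k = 1.000 × 1.040 = 1.040.
Ratio = 3.289/1.040 ≈ 3.16.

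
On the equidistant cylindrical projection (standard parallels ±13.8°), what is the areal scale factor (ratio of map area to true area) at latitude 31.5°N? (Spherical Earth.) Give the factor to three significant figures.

1.14

With standard parallel φ₀ = 13.8°, the equirectangular projection gives x = Rλ cos φ₀, y = Rφ, so h = 1 and k = cos 13.8° / cos φ.
Areal scale = h·k = 1 × cos φ₀ / cos φ; at 31.5°, h = 1.000, k = 1.139, so h·k = 1.139.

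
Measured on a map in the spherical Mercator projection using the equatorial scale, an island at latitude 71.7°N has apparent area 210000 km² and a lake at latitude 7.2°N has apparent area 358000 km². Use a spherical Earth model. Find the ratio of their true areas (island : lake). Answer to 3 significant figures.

Since Mercator area scale is 1/cos²φ, the true area equals the apparent area multiplied by cos²φ.
True area of island: 210000 × cos²(71.7°) = 210000 × 0.09859 = 20700 km².
True area of lake: 358000 × cos²(7.2°) = 358000 × 0.9843 = 352400 km².
Ratio = 20700 / 352400 ≈ 0.0588.

0.0588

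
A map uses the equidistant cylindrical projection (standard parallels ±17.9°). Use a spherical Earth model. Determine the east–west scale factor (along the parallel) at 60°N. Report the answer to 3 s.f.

1.90

The equidistant cylindrical projection with φ₀ = 17.9° has h = 1 (meridians true) and k = cos φ₀ / cos φ along parallels.
k = cos 17.9° / cos 60° = 0.9516/0.5000 = 1.903.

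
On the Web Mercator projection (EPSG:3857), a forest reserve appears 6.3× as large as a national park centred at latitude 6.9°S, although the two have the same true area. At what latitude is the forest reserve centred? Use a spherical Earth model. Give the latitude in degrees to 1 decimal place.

66.7°

On Mercator, (apparent₁)/(apparent₂) = sec²φ₁ / sec²φ₂ when true areas are equal.
cos²φ₂ / cos²φ₁ = 6.3  ⇒  cos φ₁ = cos 6.9° / √6.3 = 0.9928/2.510 = 0.3955.
φ₁ = arccos(0.3955) ≈ 66.7°.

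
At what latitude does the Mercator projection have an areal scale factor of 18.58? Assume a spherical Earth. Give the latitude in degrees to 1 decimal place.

Mercator areal scale is sec²φ.
sec²φ = 18.58  ⇒  cos²φ = 0.05382  ⇒  cos φ = 0.2320.
φ = arccos(0.2320) ≈ 76.6°.

76.6°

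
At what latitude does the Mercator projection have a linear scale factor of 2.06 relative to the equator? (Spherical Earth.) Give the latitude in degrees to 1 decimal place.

Mercator scale is k = sec φ = 1/cos φ.
1/cos φ = 2.06  ⇒  cos φ = 0.4854  ⇒  φ = arccos(0.4854) ≈ 61.0°.

61.0°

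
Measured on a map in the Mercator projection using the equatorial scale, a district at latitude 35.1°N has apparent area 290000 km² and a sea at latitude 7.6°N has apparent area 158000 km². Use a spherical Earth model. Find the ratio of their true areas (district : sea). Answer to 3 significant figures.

1.25

Since Mercator area scale is 1/cos²φ, the true area equals the apparent area multiplied by cos²φ.
True area of district: 290000 × cos²(35.1°) = 290000 × 0.6694 = 194100 km².
True area of sea: 158000 × cos²(7.6°) = 158000 × 0.9825 = 155200 km².
Ratio = 194100 / 155200 ≈ 1.25.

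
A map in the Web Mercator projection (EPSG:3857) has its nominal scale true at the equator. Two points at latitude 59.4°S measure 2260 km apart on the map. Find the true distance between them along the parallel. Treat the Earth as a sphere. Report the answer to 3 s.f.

For Mercator, h = k = sec φ (a conformal cylindrical projection has a single point scale, 1/cos φ).
Along the parallel at 59.4°, map distances are exaggerated by k = sec 59.4° = 1.964.
True distance = 2260 / 1.964 = 2260 × cos 59.4° ≈ 1150 km.

1150 km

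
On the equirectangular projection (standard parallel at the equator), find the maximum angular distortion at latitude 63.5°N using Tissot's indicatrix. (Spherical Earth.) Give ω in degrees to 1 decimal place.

Plate carrée maps x = Rλ, y = Rφ. The meridian scale is h = 1 and the parallel scale is k = 1/cos φ = sec φ.
At 63.5°: h = 1.000, k = 2.241; principal scales a = 2.241, b = 1.000.
sin(ω/2) = (a − b)/(a + b) = 1.241/3.241 = 0.3829, so ω = 2 arcsin(0.3829) ≈ 45.0°.

45.0°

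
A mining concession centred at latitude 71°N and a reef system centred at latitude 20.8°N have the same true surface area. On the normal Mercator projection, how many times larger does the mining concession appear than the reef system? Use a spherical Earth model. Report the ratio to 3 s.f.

8.24

Mercator areal scale is sec²φ.
At 71°: sec²(71°) = 1/0.3256² = 9.434.
At 20.8°: sec²(20.8°) = 1/0.9348² = 1.144.
Ratio = 9.434/1.144 = cos²(20.8°)/cos²(71°) ≈ 8.24.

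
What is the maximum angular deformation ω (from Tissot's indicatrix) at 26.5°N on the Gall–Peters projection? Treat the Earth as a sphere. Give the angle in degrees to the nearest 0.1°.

26.7°

The Gall–Peters projection is cylindrical equal-area with φ₀ = 45°. Cylindrical equal-area (φ₀ = 45°): h = cos φ / cos 45° along meridians, k = cos 45° / cos φ along parallels; h·k = 1.
At 26.5°: h = 1.266, k = 0.7901; principal scales a = 1.266, b = 0.7901.
sin(ω/2) = (a − b)/(a + b) = 0.4755/2.056 = 0.2313, so ω = 2 arcsin(0.2313) ≈ 26.7°.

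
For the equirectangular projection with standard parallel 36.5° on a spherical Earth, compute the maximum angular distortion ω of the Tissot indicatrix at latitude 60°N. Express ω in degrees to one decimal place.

The equidistant cylindrical projection with φ₀ = 36.5° has h = 1 (meridians true) and k = cos φ₀ / cos φ along parallels.
At 60°: h = 1.000, k = 1.608; principal scales a = 1.608, b = 1.000.
sin(ω/2) = (a − b)/(a + b) = 0.6077/2.608 = 0.2330, so ω = 2 arcsin(0.2330) ≈ 27.0°.

27.0°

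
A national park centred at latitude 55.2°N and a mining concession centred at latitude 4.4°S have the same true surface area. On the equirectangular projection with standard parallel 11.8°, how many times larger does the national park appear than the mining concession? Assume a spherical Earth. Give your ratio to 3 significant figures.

1.75

The equidistant cylindrical projection with φ₀ = 11.8° has h = 1 (meridians true) and k = cos φ₀ / cos φ along parallels.
Areal scale at 55.2°: h·k = 1.000 × 1.715 = 1.715.
Areal scale at 4.4°: h·k = 1.000 × 0.9818 = 0.9818.
Ratio = 1.715/0.9818 ≈ 1.75.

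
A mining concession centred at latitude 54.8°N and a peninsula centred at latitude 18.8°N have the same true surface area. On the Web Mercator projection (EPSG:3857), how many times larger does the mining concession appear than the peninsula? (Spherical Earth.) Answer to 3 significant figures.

On Mercator, area is exaggerated by sec²φ = 1/cos²φ.
At 54.8°: sec²(54.8°) = 1/0.5764² = 3.010.
At 18.8°: sec²(18.8°) = 1/0.9466² = 1.116.
Ratio = 3.010/1.116 = cos²(18.8°)/cos²(54.8°) ≈ 2.70.

2.70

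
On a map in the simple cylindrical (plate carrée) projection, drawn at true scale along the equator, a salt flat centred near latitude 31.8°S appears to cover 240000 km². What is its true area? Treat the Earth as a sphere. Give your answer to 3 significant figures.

204000 km²

For the equirectangular projection with φ₀ = 0 (plate carrée), h = 1 along meridians and k = sec φ along parallels.
Areal scale = h·k = 1 × sec φ; at 31.8°, h = 1.000, k = 1.177, so h·k = 1.177.
True area = apparent / (areal scale) = 240000 / 1.177 ≈ 204000 km².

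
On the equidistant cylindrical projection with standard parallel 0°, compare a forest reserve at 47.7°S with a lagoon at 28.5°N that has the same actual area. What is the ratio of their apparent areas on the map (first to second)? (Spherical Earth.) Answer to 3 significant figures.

In the plate carrée (x = Rλ, y = Rφ), meridians are true-scale (h = 1) and parallels are stretched by k = sec φ.
Areal scale at 47.7°: h·k = 1.000 × 1.486 = 1.486.
Areal scale at 28.5°: h·k = 1.000 × 1.138 = 1.138.
Ratio = 1.486/1.138 ≈ 1.31.

1.31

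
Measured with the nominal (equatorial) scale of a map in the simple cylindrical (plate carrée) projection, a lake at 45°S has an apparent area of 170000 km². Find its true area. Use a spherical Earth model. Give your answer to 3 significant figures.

For the equirectangular projection with φ₀ = 0 (plate carrée), h = 1 along meridians and k = sec φ along parallels.
Areal scale = h·k = 1 × sec φ; at 45°, h = 1.000, k = 1.414, so h·k = 1.414.
True area = apparent / (areal scale) = 170000 / 1.414 ≈ 120000 km².

120000 km²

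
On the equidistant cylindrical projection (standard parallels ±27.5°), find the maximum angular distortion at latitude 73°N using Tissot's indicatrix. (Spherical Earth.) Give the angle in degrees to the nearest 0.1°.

60.6°

In the equirectangular projection with standard parallel φ₀ = 27.5° (x = Rλ cos φ₀, y = Rφ), meridians are true-scale (h = 1) and the parallel scale is k = cos φ₀ / cos φ.
At 73°: h = 1.000, k = 3.034; principal scales a = 3.034, b = 1.000.
sin(ω/2) = (a − b)/(a + b) = 2.034/4.034 = 0.5042, so ω = 2 arcsin(0.5042) ≈ 60.6°.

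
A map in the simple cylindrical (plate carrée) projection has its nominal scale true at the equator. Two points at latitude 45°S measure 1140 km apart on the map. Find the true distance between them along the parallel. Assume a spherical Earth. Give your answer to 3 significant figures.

Plate carrée maps x = Rλ, y = Rφ. The meridian scale is h = 1 and the parallel scale is k = 1/cos φ = sec φ.
Along the parallel at 45°, map distances are exaggerated by k = sec 45° = 1.414.
True distance = 1140 / 1.414 = 1140 × cos 45° ≈ 806 km.

806 km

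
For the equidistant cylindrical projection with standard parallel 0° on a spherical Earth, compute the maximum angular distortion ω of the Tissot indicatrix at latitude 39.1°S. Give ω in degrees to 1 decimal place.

For the equirectangular projection with φ₀ = 0 (plate carrée), h = 1 along meridians and k = sec φ along parallels.
At 39.1°: h = 1.000, k = 1.289; principal scales a = 1.289, b = 1.000.
sin(ω/2) = (a − b)/(a + b) = 0.2886/2.289 = 0.1261, so ω = 2 arcsin(0.1261) ≈ 14.5°.

14.5°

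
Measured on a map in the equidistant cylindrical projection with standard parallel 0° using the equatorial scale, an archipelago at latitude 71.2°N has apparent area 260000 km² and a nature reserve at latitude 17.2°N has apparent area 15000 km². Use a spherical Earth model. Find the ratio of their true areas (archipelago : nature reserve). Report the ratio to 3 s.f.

5.85

Plate carrée has h = 1 and k = sec φ, giving areal scale sec φ; true area = (apparent area) · cos φ.
True area of archipelago: 260000 × cos(71.2°) = 260000 × 0.3223 = 83790 km².
True area of nature reserve: 15000 × cos(17.2°) = 15000 × 0.9553 = 14330 km².
Ratio = 83790 / 14330 ≈ 5.85.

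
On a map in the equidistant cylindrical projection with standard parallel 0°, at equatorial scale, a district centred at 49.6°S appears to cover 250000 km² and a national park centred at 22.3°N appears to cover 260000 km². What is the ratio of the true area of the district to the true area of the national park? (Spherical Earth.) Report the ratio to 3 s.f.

0.674

On the plate carrée, areal scale = h·k = 1 × sec φ, so true area = apparent × cos φ.
True area of district: 250000 × cos(49.6°) = 250000 × 0.6481 = 162000 km².
True area of national park: 260000 × cos(22.3°) = 260000 × 0.9252 = 240600 km².
Ratio = 162000 / 240600 ≈ 0.674.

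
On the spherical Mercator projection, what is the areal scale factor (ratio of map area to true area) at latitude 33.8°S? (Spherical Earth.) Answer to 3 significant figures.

Mercator is conformal, so the point scale is isotropic: h = k = sec φ = 1/cos φ.
Areal scale = k² = sec²φ = 1/cos²(33.8°) = 1/0.8310² = 1.448.

1.45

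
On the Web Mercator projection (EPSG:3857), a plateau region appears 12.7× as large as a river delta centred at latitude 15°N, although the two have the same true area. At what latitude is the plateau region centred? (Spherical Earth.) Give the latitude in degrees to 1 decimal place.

Mercator areal scale is sec²φ, so apparent-area ratio = sec²φ₁ / sec²φ₂ = cos²φ₂ / cos²φ₁.
cos²φ₂ / cos²φ₁ = 12.7  ⇒  cos φ₁ = cos 15° / √12.7 = 0.9659/3.564 = 0.2710.
φ₁ = arccos(0.2710) ≈ 74.3°.

74.3°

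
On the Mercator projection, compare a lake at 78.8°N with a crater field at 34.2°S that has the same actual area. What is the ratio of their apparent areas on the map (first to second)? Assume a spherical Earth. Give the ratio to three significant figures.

Mercator areal scale is sec²φ.
At 78.8°: sec²(78.8°) = 1/0.1942² = 26.51.
At 34.2°: sec²(34.2°) = 1/0.8271² = 1.462.
Ratio = 26.51/1.462 = cos²(34.2°)/cos²(78.8°) ≈ 18.1.

18.1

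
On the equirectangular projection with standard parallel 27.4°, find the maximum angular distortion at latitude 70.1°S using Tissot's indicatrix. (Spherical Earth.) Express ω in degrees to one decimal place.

The equidistant cylindrical projection with φ₀ = 27.4° has h = 1 (meridians true) and k = cos φ₀ / cos φ along parallels.
At 70.1°: h = 1.000, k = 2.608; principal scales a = 2.608, b = 1.000.
sin(ω/2) = (a − b)/(a + b) = 1.608/3.608 = 0.4457, so ω = 2 arcsin(0.4457) ≈ 52.9°.

52.9°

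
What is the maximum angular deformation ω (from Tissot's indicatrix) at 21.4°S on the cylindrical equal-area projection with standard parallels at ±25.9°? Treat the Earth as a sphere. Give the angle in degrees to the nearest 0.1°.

Cylindrical equal-area (φ₀ = 25.9°): h = cos φ / cos 25.9° along meridians, k = cos 25.9° / cos φ along parallels; h·k = 1.
At 21.4°: h = 1.035, k = 0.9662; principal scales a = 1.035, b = 0.9662.
sin(ω/2) = (a − b)/(a + b) = 0.06885/2.001 = 0.03440, so ω = 2 arcsin(0.03440) ≈ 3.9°.

3.9°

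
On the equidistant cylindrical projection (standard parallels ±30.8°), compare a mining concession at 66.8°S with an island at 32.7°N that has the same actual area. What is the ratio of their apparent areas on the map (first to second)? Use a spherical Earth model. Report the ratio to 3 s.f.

In the equirectangular projection with standard parallel φ₀ = 30.8° (x = Rλ cos φ₀, y = Rφ), meridians are true-scale (h = 1) and the parallel scale is k = cos φ₀ / cos φ.
Areal scale at 66.8°: h·k = 1.000 × 2.180 = 2.180.
Areal scale at 32.7°: h·k = 1.000 × 1.021 = 1.021.
Ratio = 2.180/1.021 ≈ 2.14.

2.14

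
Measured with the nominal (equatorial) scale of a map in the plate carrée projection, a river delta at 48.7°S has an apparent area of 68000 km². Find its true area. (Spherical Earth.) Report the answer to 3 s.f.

44900 km²

In the plate carrée (x = Rλ, y = Rφ), meridians are true-scale (h = 1) and parallels are stretched by k = sec φ.
Areal scale = h·k = 1 × sec φ; at 48.7°, h = 1.000, k = 1.515, so h·k = 1.515.
True area = apparent / (areal scale) = 68000 / 1.515 ≈ 44900 km².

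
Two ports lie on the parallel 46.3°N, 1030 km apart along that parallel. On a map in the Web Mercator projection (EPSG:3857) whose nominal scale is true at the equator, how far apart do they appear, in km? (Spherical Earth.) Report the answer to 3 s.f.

1490 km

Mercator is conformal, so the point scale is isotropic: h = k = sec φ = 1/cos φ.
Along the parallel, k = sec 46.3° = 1/0.6909 = 1.447.
Map distance = 1030 × 1.447 ≈ 1490 km.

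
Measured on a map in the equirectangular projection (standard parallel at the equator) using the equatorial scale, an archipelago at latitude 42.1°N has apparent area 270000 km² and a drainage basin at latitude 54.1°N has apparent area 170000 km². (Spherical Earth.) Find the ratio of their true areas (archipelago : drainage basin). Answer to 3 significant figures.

2.01

Plate carrée has h = 1 and k = sec φ, giving areal scale sec φ; true area = (apparent area) · cos φ.
True area of archipelago: 270000 × cos(42.1°) = 270000 × 0.7420 = 200300 km².
True area of drainage basin: 170000 × cos(54.1°) = 170000 × 0.5864 = 99680 km².
Ratio = 200300 / 99680 ≈ 2.01.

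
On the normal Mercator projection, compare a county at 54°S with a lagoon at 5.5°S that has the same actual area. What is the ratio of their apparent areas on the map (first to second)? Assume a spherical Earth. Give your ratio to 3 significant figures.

2.87

Mercator areal scale is sec²φ.
At 54°: sec²(54°) = 1/0.5878² = 2.894.
At 5.5°: sec²(5.5°) = 1/0.9954² = 1.009.
Ratio = 2.894/1.009 = cos²(5.5°)/cos²(54°) ≈ 2.87.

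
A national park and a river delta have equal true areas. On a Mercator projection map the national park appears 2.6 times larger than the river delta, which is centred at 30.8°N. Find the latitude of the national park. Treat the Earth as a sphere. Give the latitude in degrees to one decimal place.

Mercator areal scale is sec²φ, so apparent-area ratio = sec²φ₁ / sec²φ₂ = cos²φ₂ / cos²φ₁.
cos²φ₂ / cos²φ₁ = 2.6  ⇒  cos φ₁ = cos 30.8° / √2.6 = 0.8590/1.612 = 0.5327.
φ₁ = arccos(0.5327) ≈ 57.8°.

57.8°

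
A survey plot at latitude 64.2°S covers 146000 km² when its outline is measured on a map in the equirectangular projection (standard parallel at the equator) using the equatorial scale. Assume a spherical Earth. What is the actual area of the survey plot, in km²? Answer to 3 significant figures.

In the plate carrée (x = Rλ, y = Rφ), meridians are true-scale (h = 1) and parallels are stretched by k = sec φ.
Areal scale = h·k = 1 × sec φ; at 64.2°, h = 1.000, k = 2.298, so h·k = 2.298.
True area = apparent / (areal scale) = 146000 / 2.298 ≈ 63500 km².

63500 km²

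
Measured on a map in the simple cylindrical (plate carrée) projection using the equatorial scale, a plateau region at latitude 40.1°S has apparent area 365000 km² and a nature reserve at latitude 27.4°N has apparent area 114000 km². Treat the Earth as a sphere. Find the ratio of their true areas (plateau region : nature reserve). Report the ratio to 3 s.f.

2.76

Plate carrée has h = 1 and k = sec φ, giving areal scale sec φ; true area = (apparent area) · cos φ.
True area of plateau region: 365000 × cos(40.1°) = 365000 × 0.7649 = 279200 km².
True area of nature reserve: 114000 × cos(27.4°) = 114000 × 0.8878 = 101200 km².
Ratio = 279200 / 101200 ≈ 2.76.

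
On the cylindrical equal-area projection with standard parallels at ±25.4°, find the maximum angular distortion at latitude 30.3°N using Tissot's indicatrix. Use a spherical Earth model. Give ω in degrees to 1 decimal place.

Cylindrical equal-area (φ₀ = 25.4°): h = cos φ / cos 25.4° along meridians, k = cos 25.4° / cos φ along parallels; h·k = 1.
At 30.3°: h = 0.9558, k = 1.046; principal scales a = 1.046, b = 0.9558.
sin(ω/2) = (a − b)/(a + b) = 0.09047/2.002 = 0.04519, so ω = 2 arcsin(0.04519) ≈ 5.2°.

5.2°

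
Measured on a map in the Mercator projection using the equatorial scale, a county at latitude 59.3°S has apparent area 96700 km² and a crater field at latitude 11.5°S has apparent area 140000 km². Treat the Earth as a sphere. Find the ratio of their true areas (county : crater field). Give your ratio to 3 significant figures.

0.187

Mercator's areal exaggeration is sec²φ; hence true area = (apparent area) · cos²φ.
True area of county: 96700 × cos²(59.3°) = 96700 × 0.2607 = 25210 km².
True area of crater field: 140000 × cos²(11.5°) = 140000 × 0.9603 = 134400 km².
Ratio = 25210 / 134400 ≈ 0.187.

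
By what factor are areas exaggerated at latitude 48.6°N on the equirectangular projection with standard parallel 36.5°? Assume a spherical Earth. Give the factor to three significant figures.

The equidistant cylindrical projection with φ₀ = 36.5° has h = 1 (meridians true) and k = cos φ₀ / cos φ along parallels.
Areal scale = h·k = 1 × cos φ₀ / cos φ; at 48.6°, h = 1.000, k = 1.216, so h·k = 1.216.

1.22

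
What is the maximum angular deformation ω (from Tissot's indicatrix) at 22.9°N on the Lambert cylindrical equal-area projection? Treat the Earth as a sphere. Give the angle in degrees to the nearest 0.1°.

The Lambert cylindrical equal-area projection is the cylindrical equal-area projection with its standard parallel at the equator (φ₀ = 0). For cylindrical equal-area with standard parallel φ₀, h = cos φ / cos φ₀ and k = cos φ₀ / cos φ, so h·k = 1.
At 22.9°: h = 0.9212, k = 1.086; principal scales a = 1.086, b = 0.9212.
sin(ω/2) = (a − b)/(a + b) = 0.1644/2.007 = 0.08191, so ω = 2 arcsin(0.08191) ≈ 9.4°.

9.4°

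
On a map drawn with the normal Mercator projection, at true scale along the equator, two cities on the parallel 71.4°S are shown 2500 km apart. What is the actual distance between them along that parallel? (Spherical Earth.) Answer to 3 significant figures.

Mercator is conformal, so the point scale is isotropic: h = k = sec φ = 1/cos φ.
Along the parallel at 71.4°, map distances are exaggerated by k = sec 71.4° = 3.135.
True distance = 2500 / 3.135 = 2500 × cos 71.4° ≈ 797 km.

797 km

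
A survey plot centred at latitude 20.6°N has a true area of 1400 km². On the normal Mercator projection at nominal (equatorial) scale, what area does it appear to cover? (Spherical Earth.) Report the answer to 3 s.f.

1600 km²

The Mercator projection is conformal; its linear scale factor is the same in every direction and equals sec φ = 1/cos φ.
Areal scale = k² = sec²φ = 1/cos²(20.6°) = 1/0.9361² = 1.141.
Apparent area = 1400 × 1.141 ≈ 1600 km².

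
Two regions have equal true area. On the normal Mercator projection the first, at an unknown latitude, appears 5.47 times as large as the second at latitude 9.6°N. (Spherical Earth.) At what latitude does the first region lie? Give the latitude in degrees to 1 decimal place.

65.1°

Mercator areal scale is sec²φ, so apparent-area ratio = sec²φ₁ / sec²φ₂ = cos²φ₂ / cos²φ₁.
cos²φ₂ / cos²φ₁ = 5.47  ⇒  cos φ₁ = cos 9.6° / √5.47 = 0.9860/2.339 = 0.4216.
φ₁ = arccos(0.4216) ≈ 65.1°.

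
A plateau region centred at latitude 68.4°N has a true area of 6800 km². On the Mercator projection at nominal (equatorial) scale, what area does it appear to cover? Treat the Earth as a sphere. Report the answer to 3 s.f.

Mercator is conformal, so the point scale is isotropic: h = k = sec φ = 1/cos φ.
Areal scale = k² = sec²φ = 1/cos²(68.4°) = 1/0.3681² = 7.379.
Apparent area = 6800 × 7.379 ≈ 50200 km².

50200 km²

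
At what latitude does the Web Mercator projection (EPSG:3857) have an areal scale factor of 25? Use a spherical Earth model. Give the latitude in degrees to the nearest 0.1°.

78.5°

Mercator areal scale is sec²φ.
sec²φ = 25  ⇒  cos²φ = 0.04000  ⇒  cos φ = 0.2000.
φ = arccos(0.2000) ≈ 78.5°.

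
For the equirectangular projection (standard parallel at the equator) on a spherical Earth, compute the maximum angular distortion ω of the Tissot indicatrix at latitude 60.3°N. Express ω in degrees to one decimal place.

39.4°

Plate carrée maps x = Rλ, y = Rφ. The meridian scale is h = 1 and the parallel scale is k = 1/cos φ = sec φ.
At 60.3°: h = 1.000, k = 2.018; principal scales a = 2.018, b = 1.000.
sin(ω/2) = (a − b)/(a + b) = 1.018/3.018 = 0.3374, so ω = 2 arcsin(0.3374) ≈ 39.4°.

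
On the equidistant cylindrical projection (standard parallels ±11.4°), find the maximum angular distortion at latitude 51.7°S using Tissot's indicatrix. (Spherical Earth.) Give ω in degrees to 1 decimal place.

26.0°

In the equirectangular projection with standard parallel φ₀ = 11.4° (x = Rλ cos φ₀, y = Rφ), meridians are true-scale (h = 1) and the parallel scale is k = cos φ₀ / cos φ.
At 51.7°: h = 1.000, k = 1.582; principal scales a = 1.582, b = 1.000.
sin(ω/2) = (a − b)/(a + b) = 0.5816/2.582 = 0.2253, so ω = 2 arcsin(0.2253) ≈ 26.0°.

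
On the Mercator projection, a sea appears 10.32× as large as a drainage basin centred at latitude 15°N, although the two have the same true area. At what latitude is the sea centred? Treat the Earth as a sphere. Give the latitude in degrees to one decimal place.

72.5°

Mercator areal scale is sec²φ, so apparent-area ratio = sec²φ₁ / sec²φ₂ = cos²φ₂ / cos²φ₁.
cos²φ₂ / cos²φ₁ = 10.32  ⇒  cos φ₁ = cos 15° / √10.32 = 0.9659/3.212 = 0.3007.
φ₁ = arccos(0.3007) ≈ 72.5°.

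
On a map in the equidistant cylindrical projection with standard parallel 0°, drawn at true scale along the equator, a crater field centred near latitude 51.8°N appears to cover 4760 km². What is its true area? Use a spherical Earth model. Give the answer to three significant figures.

For the equirectangular projection with φ₀ = 0 (plate carrée), h = 1 along meridians and k = sec φ along parallels.
Areal scale = h·k = 1 × sec φ; at 51.8°, h = 1.000, k = 1.617, so h·k = 1.617.
True area = apparent / (areal scale) = 4760 / 1.617 ≈ 2940 km².

2940 km²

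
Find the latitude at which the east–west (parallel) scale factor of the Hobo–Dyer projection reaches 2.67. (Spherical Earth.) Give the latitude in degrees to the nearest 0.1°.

Hobo–Dyer is a cylindrical equal-area projection with standard parallels at ±37.5°. Cylindrical equal-area (φ₀ = 37.5°): h = cos φ / cos 37.5° along meridians, k = cos 37.5° / cos φ along parallels; h·k = 1.
k = cos φ₀ / cos φ = 2.67  ⇒  cos φ = cos 37.5° / 2.67 = 0.2971.
φ = arccos(0.2971) ≈ 72.7°.

72.7°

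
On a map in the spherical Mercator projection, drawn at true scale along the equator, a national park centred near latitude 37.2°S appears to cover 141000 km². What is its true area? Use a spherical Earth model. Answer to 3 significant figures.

89500 km²

Mercator is conformal, so the point scale is isotropic: h = k = sec φ = 1/cos φ.
Areal scale = k² = sec²φ = 1/cos²(37.2°) = 1/0.7965² = 1.576.
True area = apparent / (areal scale) = 141000 / 1.576 ≈ 89500 km².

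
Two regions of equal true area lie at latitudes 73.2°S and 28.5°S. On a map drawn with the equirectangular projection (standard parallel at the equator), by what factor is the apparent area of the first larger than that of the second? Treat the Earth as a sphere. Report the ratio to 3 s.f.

In the plate carrée (x = Rλ, y = Rφ), meridians are true-scale (h = 1) and parallels are stretched by k = sec φ.
Areal scale at 73.2°: h·k = 1.000 × 3.460 = 3.460.
Areal scale at 28.5°: h·k = 1.000 × 1.138 = 1.138.
Ratio = 3.460/1.138 ≈ 3.04.

3.04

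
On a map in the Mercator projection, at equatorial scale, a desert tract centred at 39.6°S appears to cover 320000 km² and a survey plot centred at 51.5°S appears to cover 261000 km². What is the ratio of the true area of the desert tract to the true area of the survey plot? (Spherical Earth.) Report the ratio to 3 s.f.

On Mercator the areal scale is sec²φ, so true area = apparent × cos²φ.
True area of desert tract: 320000 × cos²(39.6°) = 320000 × 0.5937 = 190000 km².
True area of survey plot: 261000 × cos²(51.5°) = 261000 × 0.3875 = 101100 km².
Ratio = 190000 / 101100 ≈ 1.88.

1.88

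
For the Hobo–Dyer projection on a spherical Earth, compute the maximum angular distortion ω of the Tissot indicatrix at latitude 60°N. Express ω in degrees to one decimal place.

51.1°

The Hobo–Dyer projection is cylindrical equal-area with φ₀ = 37.5°. A cylindrical equal-area projection with standard parallel φ₀ has meridian scale h = cos φ / cos φ₀ and parallel scale k = cos φ₀ / cos φ (so areas are preserved, h·k = 1).
At 60°: h = 0.6302, k = 1.587; principal scales a = 1.587, b = 0.6302.
sin(ω/2) = (a − b)/(a + b) = 0.9565/2.217 = 0.4314, so ω = 2 arcsin(0.4314) ≈ 51.1°.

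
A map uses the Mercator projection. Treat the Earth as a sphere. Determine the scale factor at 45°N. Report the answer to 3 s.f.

The Mercator projection is conformal; its linear scale factor is the same in every direction and equals sec φ = 1/cos φ.
k = 1/cos 45° = 1/0.7071 = 1.414.

1.41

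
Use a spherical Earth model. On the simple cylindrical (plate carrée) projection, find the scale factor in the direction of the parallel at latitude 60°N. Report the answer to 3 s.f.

2.00

In the plate carrée (x = Rλ, y = Rφ), meridians are true-scale (h = 1) and parallels are stretched by k = sec φ.
k = 1/cos 60° = 1/0.5000 = 2.000.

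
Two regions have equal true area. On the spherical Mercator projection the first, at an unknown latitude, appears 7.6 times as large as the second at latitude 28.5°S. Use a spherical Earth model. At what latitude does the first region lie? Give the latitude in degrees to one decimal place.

Mercator areal scale is sec²φ, so apparent-area ratio = sec²φ₁ / sec²φ₂ = cos²φ₂ / cos²φ₁.
cos²φ₂ / cos²φ₁ = 7.6  ⇒  cos φ₁ = cos 28.5° / √7.6 = 0.8788/2.757 = 0.3188.
φ₁ = arccos(0.3188) ≈ 71.4°.

71.4°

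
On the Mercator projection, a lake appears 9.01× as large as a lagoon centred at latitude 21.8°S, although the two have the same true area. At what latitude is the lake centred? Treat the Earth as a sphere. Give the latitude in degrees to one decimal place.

72.0°

For equal true areas on Mercator, apparent areas scale as sec²φ, so the ratio is cos²φ₂ / cos²φ₁.
cos²φ₂ / cos²φ₁ = 9.01  ⇒  cos φ₁ = cos 21.8° / √9.01 = 0.9285/3.002 = 0.3093.
φ₁ = arccos(0.3093) ≈ 72.0°.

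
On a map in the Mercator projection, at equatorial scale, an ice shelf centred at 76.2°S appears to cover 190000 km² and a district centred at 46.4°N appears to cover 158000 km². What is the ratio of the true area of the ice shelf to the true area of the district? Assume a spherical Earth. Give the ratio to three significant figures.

0.144

Since Mercator area scale is 1/cos²φ, the true area equals the apparent area multiplied by cos²φ.
True area of ice shelf: 190000 × cos²(76.2°) = 190000 × 0.05690 = 10810 km².
True area of district: 158000 × cos²(46.4°) = 158000 × 0.4756 = 75140 km².
Ratio = 10810 / 75140 ≈ 0.144.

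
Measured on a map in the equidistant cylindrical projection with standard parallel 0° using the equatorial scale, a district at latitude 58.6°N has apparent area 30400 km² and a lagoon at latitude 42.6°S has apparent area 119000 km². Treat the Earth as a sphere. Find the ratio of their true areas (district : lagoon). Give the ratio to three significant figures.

On the plate carrée, areal scale = h·k = 1 × sec φ, so true area = apparent × cos φ.
True area of district: 30400 × cos(58.6°) = 30400 × 0.5210 = 15840 km².
True area of lagoon: 119000 × cos(42.6°) = 119000 × 0.7361 = 87600 km².
Ratio = 15840 / 87600 ≈ 0.181.

0.181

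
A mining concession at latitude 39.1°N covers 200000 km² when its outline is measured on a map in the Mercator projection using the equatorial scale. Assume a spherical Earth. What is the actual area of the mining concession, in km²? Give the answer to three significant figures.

120000 km²

Mercator is conformal, so the point scale is isotropic: h = k = sec φ = 1/cos φ.
Areal scale = k² = sec²φ = 1/cos²(39.1°) = 1/0.7760² = 1.660.
True area = apparent / (areal scale) = 200000 / 1.660 ≈ 120000 km².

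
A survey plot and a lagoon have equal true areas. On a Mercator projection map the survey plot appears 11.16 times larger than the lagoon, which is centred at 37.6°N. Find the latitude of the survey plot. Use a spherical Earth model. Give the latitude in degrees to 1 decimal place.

Mercator areal scale is sec²φ, so apparent-area ratio = sec²φ₁ / sec²φ₂ = cos²φ₂ / cos²φ₁.
cos²φ₂ / cos²φ₁ = 11.16  ⇒  cos φ₁ = cos 37.6° / √11.16 = 0.7923/3.341 = 0.2372.
φ₁ = arccos(0.2372) ≈ 76.3°.

76.3°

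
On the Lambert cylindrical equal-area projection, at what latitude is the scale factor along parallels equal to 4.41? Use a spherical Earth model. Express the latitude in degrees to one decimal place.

The Lambert cylindrical equal-area projection is the cylindrical equal-area projection with its standard parallel at the equator (φ₀ = 0). For cylindrical equal-area with standard parallel φ₀, h = cos φ / cos φ₀ and k = cos φ₀ / cos φ, so h·k = 1.
k = cos φ₀ / cos φ = 4.41  ⇒  cos φ = cos 0° / 4.41 = 0.2268.
φ = arccos(0.2268) ≈ 76.9°.

76.9°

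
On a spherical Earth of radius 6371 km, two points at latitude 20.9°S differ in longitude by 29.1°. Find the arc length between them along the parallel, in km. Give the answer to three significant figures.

Arc length along a parallel = R cos φ · Δλ (with Δλ in radians).
= 6371 × cos 20.9° × (29.1° × π/180) = 6371 × 0.9342 × 0.5079 ≈ 3020 km.

3020 km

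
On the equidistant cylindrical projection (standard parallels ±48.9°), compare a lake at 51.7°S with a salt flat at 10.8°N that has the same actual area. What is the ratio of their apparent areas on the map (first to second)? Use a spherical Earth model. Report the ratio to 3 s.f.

1.58

With standard parallel φ₀ = 48.9°, the equirectangular projection gives x = Rλ cos φ₀, y = Rφ, so h = 1 and k = cos 48.9° / cos φ.
Areal scale at 51.7°: h·k = 1.000 × 1.061 = 1.061.
Areal scale at 10.8°: h·k = 1.000 × 0.6692 = 0.6692.
Ratio = 1.061/0.6692 ≈ 1.58.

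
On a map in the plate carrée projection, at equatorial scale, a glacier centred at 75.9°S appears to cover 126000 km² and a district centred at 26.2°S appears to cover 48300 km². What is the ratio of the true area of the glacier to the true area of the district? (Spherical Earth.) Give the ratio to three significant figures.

Plate carrée has h = 1 and k = sec φ, giving areal scale sec φ; true area = (apparent area) · cos φ.
True area of glacier: 126000 × cos(75.9°) = 126000 × 0.2436 = 30700 km².
True area of district: 48300 × cos(26.2°) = 48300 × 0.8973 = 43340 km².
Ratio = 30700 / 43340 ≈ 0.708.

0.708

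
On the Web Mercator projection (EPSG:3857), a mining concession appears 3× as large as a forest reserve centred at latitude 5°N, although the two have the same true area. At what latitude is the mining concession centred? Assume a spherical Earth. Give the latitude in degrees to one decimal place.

For equal true areas on Mercator, apparent areas scale as sec²φ, so the ratio is cos²φ₂ / cos²φ₁.
cos²φ₂ / cos²φ₁ = 3  ⇒  cos φ₁ = cos 5° / √3 = 0.9962/1.732 = 0.5752.
φ₁ = arccos(0.5752) ≈ 54.9°.

54.9°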